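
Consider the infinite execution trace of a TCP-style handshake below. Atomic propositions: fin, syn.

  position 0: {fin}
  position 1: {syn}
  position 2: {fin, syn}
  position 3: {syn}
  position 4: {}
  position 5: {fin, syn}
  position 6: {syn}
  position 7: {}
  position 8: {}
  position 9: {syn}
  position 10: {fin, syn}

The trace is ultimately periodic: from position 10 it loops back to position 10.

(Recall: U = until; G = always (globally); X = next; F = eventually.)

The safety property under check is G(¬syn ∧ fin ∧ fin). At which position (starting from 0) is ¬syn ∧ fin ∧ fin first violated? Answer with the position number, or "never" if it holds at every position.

1

Check ¬syn ∧ fin ∧ fin at each position in order: 0 ✓.
At position 1 the labels are {syn}, so ¬syn ∧ fin ∧ fin is false there. This is the first violation.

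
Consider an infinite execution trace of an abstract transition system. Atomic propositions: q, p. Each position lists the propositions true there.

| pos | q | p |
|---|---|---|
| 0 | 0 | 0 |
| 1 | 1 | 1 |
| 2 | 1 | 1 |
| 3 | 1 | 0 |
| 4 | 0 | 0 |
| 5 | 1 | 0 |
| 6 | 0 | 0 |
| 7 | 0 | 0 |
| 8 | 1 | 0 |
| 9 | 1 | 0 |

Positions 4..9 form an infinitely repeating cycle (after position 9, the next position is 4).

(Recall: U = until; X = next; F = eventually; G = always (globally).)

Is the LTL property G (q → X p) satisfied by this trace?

Violated

q → X p must hold at every position from 0 onward. It fails at position 2, so G (q → X p) is false.
Positions where q holds: 1, 2, 3, 5, 8, 9.
Check X p at each: 1→ok, 2→fails, 3→fails, 5→fails, 8→fails, 9→fails.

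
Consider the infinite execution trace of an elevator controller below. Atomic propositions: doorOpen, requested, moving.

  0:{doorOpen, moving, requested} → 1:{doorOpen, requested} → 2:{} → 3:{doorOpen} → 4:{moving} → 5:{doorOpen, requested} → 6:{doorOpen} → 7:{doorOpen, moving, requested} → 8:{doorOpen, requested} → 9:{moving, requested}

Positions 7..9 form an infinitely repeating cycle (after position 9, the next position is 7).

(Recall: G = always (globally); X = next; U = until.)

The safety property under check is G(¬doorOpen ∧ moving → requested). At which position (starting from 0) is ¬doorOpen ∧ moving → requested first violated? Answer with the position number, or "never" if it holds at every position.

4

Check ¬doorOpen ∧ moving → requested at each position in order: 0 ✓, 1 ✓, 2 ✓, 3 ✓.
At position 4 the labels are {moving}, so ¬doorOpen ∧ moving → requested is false there. This is the first violation.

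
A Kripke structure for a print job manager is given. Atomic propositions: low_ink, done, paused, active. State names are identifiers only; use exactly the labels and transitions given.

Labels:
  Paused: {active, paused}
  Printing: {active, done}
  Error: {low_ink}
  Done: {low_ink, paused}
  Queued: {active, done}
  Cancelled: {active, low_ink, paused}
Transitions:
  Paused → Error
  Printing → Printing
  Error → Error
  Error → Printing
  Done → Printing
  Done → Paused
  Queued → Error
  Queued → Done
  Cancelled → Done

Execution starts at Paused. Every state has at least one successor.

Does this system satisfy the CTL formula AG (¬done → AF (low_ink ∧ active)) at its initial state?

States satisfying ¬done → AF (low_ink ∧ active): {Printing, Queued, Cancelled}.
States satisfying AG (¬done → AF (low_ink ∧ active)): {Printing}.
Error is reachable from Paused and violates ¬done → AF (low_ink ∧ active), so AG fails at Paused.
Paused ∉ Sat(AG (¬done → AF (low_ink ∧ active))).

Does not hold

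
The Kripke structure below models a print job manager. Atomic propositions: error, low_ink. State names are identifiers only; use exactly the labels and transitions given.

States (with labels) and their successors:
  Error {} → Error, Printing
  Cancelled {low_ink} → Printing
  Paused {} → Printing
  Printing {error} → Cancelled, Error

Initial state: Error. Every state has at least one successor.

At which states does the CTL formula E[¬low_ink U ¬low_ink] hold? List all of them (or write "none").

{Error, Paused, Printing}

States satisfying ¬low_ink: {Error, Paused, Printing}.
States satisfying E[¬low_ink U ¬low_ink]: {Error, Paused, Printing}.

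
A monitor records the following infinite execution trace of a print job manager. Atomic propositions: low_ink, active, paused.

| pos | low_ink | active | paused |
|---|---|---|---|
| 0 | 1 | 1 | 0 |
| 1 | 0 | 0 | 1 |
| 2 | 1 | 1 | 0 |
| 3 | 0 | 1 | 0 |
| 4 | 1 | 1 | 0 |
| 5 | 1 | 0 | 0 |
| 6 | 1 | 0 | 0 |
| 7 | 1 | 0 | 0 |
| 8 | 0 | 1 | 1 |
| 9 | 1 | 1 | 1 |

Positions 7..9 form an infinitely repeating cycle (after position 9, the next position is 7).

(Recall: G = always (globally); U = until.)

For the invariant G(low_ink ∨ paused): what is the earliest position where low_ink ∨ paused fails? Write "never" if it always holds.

Check low_ink ∨ paused at each position in order: 0 ✓, 1 ✓, 2 ✓.
At position 3 the labels are {active}, so low_ink ∨ paused is false there. This is the first violation.

3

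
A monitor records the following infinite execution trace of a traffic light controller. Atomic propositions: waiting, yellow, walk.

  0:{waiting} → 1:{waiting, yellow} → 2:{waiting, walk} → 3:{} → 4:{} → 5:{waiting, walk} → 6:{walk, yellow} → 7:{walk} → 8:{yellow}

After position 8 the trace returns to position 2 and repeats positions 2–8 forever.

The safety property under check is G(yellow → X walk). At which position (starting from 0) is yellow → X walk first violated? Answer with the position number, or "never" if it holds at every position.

never

yellow → X walk holds at every position 0..8, and those are all the positions the trace ever visits, so the invariant G(yellow → X walk) is never violated.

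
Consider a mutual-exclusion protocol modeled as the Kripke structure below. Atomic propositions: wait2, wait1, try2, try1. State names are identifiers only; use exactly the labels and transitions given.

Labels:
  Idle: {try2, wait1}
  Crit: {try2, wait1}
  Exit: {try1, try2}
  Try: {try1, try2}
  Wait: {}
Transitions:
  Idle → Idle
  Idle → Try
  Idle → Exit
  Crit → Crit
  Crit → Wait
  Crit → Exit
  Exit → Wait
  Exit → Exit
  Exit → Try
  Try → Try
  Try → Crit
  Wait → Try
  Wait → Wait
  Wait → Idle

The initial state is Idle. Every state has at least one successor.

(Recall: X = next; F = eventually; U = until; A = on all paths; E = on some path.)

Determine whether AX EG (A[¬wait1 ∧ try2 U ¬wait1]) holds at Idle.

Violated

States satisfying EG (A[¬wait1 ∧ try2 U ¬wait1]): {Exit, Try, Wait}.
States satisfying AX EG (A[¬wait1 ∧ try2 U ¬wait1]): {Exit}.
Idle ∉ Sat(AX EG (A[¬wait1 ∧ try2 U ¬wait1])).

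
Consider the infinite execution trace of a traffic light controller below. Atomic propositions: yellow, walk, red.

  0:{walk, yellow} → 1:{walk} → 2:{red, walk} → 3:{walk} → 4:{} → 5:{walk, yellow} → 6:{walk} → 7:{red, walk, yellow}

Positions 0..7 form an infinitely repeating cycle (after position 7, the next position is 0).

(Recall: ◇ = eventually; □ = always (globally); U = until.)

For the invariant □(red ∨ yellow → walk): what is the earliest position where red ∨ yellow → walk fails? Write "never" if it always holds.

never

red ∨ yellow → walk holds at every position 0..7, and those are all the positions the trace ever visits, so the invariant □(red ∨ yellow → walk) is never violated.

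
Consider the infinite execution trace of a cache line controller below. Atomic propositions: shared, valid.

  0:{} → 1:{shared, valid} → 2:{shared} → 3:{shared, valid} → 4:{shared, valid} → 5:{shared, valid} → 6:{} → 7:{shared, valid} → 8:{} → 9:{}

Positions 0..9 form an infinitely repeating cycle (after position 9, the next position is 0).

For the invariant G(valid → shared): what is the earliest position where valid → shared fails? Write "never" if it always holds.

valid → shared holds at every position 0..9, and those are all the positions the trace ever visits, so the invariant G(valid → shared) is never violated.

never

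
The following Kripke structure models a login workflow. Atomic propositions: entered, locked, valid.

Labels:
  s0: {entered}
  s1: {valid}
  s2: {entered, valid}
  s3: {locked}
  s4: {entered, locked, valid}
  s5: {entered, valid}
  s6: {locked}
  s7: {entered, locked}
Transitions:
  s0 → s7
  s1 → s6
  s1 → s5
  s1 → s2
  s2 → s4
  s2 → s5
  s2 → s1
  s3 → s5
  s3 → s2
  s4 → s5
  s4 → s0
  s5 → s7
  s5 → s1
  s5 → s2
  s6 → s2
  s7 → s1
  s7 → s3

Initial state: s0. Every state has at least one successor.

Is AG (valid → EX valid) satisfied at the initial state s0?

States satisfying valid → EX valid: {s0, s1, s2, s3, s4, s5, s6, s7}.
States satisfying AG (valid → EX valid): {s0, s1, s2, s3, s4, s5, s6, s7}.
Every state reachable from s0 satisfies valid → EX valid.
s0 ∈ Sat(AG (valid → EX valid)).

Holds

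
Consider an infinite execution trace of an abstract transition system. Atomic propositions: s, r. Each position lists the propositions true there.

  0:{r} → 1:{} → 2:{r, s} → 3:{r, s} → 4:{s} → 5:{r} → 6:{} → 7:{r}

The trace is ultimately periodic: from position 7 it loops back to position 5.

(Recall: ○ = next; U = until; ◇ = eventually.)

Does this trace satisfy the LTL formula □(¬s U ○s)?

¬s U ○s must hold at every position from 0 onward. It fails at position 4, so □(¬s U ○s) is false.

Does not hold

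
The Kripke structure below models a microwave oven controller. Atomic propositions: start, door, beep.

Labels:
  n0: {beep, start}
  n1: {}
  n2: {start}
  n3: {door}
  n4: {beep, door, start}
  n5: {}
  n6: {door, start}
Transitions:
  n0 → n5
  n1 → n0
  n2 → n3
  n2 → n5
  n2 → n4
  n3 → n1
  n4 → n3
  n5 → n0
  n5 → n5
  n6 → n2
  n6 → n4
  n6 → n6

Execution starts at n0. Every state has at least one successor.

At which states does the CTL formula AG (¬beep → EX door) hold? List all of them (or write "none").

States satisfying ¬beep → EX door: {n0, n2, n4, n6}.
States satisfying AG (¬beep → EX door): ∅.

none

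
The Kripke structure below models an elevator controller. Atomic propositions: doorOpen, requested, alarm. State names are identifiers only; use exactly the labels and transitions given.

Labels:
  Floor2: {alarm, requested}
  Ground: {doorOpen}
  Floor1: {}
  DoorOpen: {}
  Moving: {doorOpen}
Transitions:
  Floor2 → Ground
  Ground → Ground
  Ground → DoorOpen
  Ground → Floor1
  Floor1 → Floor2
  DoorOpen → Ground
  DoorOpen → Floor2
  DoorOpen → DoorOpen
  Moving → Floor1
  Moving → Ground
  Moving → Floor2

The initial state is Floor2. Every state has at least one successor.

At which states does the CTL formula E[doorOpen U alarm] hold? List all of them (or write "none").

{Floor2, Moving}

States satisfying doorOpen: {Ground, Moving}.
States satisfying alarm: {Floor2}.
States satisfying E[doorOpen U alarm]: {Floor2, Moving}.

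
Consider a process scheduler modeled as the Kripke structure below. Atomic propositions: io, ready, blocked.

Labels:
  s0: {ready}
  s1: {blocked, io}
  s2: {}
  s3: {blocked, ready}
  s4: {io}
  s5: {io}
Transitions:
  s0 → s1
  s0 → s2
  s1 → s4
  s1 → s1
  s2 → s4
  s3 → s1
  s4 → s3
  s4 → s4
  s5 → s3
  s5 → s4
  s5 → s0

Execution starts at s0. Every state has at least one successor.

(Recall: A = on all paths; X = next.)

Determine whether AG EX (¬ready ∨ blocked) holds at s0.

Yes

States satisfying EX (¬ready ∨ blocked): {s0, s1, s2, s3, s4, s5}.
States satisfying AG EX (¬ready ∨ blocked): {s0, s1, s2, s3, s4, s5}.
Every state reachable from s0 satisfies EX (¬ready ∨ blocked).
s0 ∈ Sat(AG EX (¬ready ∨ blocked)).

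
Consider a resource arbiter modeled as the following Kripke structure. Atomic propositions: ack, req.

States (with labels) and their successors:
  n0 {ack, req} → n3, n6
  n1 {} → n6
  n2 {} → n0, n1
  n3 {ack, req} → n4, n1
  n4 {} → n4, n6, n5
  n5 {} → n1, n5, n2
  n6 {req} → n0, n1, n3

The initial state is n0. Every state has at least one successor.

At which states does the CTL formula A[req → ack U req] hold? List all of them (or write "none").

States satisfying req → ack: {n0, n1, n2, n3, n4, n5}.
States satisfying req: {n0, n3, n6}.
States satisfying A[req → ack U req]: {n0, n1, n2, n3, n6}.

{n0, n1, n2, n3, n6}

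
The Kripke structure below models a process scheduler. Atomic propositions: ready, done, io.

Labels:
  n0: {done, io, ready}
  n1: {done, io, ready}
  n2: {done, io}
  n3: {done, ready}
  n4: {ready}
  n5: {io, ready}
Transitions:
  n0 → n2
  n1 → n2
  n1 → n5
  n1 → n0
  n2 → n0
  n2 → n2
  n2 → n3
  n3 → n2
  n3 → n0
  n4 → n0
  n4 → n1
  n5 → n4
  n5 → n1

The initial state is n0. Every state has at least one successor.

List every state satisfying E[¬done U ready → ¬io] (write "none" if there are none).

States satisfying ¬done: {n4, n5}.
States satisfying ready → ¬io: {n2, n3, n4}.
States satisfying E[¬done U ready → ¬io]: {n2, n3, n4, n5}.

{n2, n3, n4, n5}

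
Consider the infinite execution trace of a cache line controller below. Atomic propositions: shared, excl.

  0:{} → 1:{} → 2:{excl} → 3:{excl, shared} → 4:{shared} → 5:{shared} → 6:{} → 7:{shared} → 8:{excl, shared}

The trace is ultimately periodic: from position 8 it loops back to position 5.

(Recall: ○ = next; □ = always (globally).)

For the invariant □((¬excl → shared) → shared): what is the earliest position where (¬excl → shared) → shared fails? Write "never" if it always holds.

Check (¬excl → shared) → shared at each position in order: 0 ✓, 1 ✓.
At position 2 the labels are {excl}, so (¬excl → shared) → shared is false there. This is the first violation.

2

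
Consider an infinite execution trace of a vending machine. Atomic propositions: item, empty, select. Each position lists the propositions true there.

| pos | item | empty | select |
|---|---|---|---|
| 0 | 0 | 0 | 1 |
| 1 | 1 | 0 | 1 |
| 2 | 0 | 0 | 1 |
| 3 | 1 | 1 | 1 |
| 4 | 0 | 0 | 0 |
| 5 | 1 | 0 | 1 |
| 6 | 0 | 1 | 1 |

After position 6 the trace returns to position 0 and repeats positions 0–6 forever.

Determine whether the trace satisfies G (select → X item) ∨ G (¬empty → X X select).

No

select → X item must hold at every position from 0 onward. It fails at position 1, so G (select → X item) is false.
Positions where select holds: 0, 1, 2, 3, 5, 6.
Check X item at each: 0→ok, 1→fails, 2→ok, 3→fails, 5→fails, 6→fails.
¬empty → X X select must hold at every position from 0 onward. It fails at position 2, so G (¬empty → X X select) is false.
Positions where ¬empty holds: 0, 1, 2, 4, 5.
Check X X select at each: 0→ok, 1→ok, 2→fails, 4→ok, 5→ok.
At position 0: G (select → X item) is false; G (¬empty → X X select) is false; so G (select → X item) ∨ G (¬empty → X X select) is false.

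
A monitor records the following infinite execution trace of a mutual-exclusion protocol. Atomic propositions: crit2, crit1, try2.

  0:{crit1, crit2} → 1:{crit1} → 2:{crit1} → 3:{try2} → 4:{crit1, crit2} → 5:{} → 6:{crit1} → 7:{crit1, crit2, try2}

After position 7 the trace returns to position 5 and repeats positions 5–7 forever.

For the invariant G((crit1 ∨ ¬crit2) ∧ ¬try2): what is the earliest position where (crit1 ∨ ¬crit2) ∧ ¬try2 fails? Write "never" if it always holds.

Check (crit1 ∨ ¬crit2) ∧ ¬try2 at each position in order: 0 ✓, 1 ✓, 2 ✓.
At position 3 the labels are {try2}, so (crit1 ∨ ¬crit2) ∧ ¬try2 is false there. This is the first violation.

3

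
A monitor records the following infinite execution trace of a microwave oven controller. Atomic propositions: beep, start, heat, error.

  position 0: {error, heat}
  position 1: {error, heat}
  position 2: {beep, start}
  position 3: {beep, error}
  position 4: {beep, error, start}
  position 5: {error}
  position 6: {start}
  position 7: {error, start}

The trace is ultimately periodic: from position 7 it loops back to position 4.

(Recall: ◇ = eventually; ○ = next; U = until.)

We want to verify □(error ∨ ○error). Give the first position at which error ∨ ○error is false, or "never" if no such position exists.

never

error ∨ ○error holds at every position 0..7, and those are all the positions the trace ever visits, so the invariant □(error ∨ ○error) is never violated.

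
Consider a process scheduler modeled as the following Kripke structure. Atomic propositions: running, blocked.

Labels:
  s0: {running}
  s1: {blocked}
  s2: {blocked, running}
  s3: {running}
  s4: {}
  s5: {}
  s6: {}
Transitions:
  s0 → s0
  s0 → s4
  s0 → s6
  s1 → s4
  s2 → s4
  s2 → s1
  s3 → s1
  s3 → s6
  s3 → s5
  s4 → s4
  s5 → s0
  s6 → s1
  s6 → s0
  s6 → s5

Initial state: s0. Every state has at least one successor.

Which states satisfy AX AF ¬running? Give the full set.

{s1, s2, s3, s4}

States satisfying AF ¬running: {s1, s2, s3, s4, s5, s6}.
States satisfying AX AF ¬running: {s1, s2, s3, s4}.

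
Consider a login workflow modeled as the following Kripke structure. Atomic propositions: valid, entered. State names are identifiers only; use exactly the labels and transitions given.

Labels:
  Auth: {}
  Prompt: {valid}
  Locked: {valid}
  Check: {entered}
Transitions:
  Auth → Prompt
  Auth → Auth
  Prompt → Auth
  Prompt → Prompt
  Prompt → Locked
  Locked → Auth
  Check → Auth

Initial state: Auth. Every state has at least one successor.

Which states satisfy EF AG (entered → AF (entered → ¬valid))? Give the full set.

{Auth, Prompt, Locked, Check}

States satisfying AG (entered → AF (entered → ¬valid)): {Auth, Prompt, Locked, Check}.
States satisfying EF AG (entered → AF (entered → ¬valid)): {Auth, Prompt, Locked, Check}.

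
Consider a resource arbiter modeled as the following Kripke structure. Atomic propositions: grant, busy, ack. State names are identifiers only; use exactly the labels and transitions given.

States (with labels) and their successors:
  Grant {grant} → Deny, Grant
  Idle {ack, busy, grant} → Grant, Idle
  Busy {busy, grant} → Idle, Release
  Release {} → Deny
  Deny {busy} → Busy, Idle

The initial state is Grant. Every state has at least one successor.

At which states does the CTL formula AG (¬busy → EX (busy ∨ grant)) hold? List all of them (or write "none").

{Grant, Idle, Busy, Release, Deny}

States satisfying ¬busy → EX (busy ∨ grant): {Grant, Idle, Busy, Release, Deny}.
States satisfying AG (¬busy → EX (busy ∨ grant)): {Grant, Idle, Busy, Release, Deny}.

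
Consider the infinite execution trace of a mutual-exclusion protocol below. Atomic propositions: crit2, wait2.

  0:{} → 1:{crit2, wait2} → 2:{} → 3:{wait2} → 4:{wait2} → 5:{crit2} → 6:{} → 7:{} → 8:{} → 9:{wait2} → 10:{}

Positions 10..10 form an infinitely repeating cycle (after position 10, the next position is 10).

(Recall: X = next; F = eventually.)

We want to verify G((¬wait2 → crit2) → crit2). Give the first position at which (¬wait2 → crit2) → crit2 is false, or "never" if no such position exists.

Check (¬wait2 → crit2) → crit2 at each position in order: 0 ✓, 1 ✓, 2 ✓.
At position 3 the labels are {wait2}, so (¬wait2 → crit2) → crit2 is false there. This is the first violation.

3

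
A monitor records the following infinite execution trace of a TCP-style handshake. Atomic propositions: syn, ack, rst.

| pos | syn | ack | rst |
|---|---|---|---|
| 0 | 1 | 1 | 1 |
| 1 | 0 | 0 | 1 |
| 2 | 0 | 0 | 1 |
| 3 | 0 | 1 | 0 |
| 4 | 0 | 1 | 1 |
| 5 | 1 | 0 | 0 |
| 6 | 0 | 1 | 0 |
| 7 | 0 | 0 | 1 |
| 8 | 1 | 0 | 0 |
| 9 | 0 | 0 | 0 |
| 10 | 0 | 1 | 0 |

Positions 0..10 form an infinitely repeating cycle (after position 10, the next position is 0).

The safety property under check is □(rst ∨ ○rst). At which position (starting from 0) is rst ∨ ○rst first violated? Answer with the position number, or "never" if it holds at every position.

Check rst ∨ ○rst at each position in order: 0 ✓, 1 ✓, 2 ✓, 3 ✓, 4 ✓.
At position 5 the labels are {syn} and the next position 6 has {ack}, so rst ∨ ○rst is false there. This is the first violation.

5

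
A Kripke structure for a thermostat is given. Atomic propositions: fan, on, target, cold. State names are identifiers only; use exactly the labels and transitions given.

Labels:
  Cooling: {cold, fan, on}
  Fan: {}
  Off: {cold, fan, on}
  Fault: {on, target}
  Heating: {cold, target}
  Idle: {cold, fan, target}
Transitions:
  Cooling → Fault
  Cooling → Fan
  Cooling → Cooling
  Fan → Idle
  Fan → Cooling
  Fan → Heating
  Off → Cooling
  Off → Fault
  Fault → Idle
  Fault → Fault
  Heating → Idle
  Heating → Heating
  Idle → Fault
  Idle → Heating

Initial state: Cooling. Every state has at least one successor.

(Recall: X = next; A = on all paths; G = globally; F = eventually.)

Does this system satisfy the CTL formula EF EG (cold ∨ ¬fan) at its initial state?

Satisfied

States satisfying EG (cold ∨ ¬fan): {Cooling, Fan, Off, Fault, Heating, Idle}.
States satisfying EF EG (cold ∨ ¬fan): {Cooling, Fan, Off, Fault, Heating, Idle}.
Some path from Cooling reaches a state where EG (cold ∨ ¬fan) holds.
Cooling ∈ Sat(EF EG (cold ∨ ¬fan)).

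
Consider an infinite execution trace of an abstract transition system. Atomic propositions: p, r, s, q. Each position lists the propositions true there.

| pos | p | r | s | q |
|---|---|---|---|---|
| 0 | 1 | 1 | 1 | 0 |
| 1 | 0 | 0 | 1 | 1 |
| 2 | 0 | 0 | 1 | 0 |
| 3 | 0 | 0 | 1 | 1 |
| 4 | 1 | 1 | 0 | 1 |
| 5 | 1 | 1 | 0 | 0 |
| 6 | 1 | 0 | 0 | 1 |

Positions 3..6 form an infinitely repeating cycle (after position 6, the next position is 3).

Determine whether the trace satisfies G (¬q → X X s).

¬q → X X s must hold at every position from 0 onward. It fails at position 2, so G (¬q → X X s) is false.
Positions where ¬q holds: 0, 2, 5.
Check X X s at each: 0→ok, 2→fails, 5→ok.

Does not hold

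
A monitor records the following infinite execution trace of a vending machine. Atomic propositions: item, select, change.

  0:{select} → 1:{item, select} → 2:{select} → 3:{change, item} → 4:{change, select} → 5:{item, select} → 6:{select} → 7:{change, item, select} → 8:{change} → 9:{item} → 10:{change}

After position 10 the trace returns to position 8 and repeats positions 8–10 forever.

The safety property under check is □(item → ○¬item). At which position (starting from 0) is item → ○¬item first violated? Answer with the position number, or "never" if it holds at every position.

never

item → ○¬item holds at every position 0..10, and those are all the positions the trace ever visits, so the invariant □(item → ○¬item) is never violated.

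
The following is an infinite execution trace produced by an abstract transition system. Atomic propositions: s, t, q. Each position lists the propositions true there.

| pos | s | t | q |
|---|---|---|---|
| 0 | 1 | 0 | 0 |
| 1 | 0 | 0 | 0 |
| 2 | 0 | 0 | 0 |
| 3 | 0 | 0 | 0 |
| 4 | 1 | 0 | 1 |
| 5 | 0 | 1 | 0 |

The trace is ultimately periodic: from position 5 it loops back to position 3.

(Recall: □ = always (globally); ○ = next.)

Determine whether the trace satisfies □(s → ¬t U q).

s → ¬t U q holds at every position 0..5, and those are all positions ever visited, so □(s → ¬t U q) holds.
Positions where s holds: 0, 4.
Check ¬t U q at each: 0→ok, 4→ok.

Satisfied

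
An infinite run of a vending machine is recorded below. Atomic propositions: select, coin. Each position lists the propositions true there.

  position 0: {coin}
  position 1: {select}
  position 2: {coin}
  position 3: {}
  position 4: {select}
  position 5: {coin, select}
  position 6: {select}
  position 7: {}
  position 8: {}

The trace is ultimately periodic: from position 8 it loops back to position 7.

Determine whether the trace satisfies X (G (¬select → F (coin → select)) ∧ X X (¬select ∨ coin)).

Yes

The position after 0 is 1; G (¬select → F (coin → select)) ∧ X X (¬select ∨ coin) is true there.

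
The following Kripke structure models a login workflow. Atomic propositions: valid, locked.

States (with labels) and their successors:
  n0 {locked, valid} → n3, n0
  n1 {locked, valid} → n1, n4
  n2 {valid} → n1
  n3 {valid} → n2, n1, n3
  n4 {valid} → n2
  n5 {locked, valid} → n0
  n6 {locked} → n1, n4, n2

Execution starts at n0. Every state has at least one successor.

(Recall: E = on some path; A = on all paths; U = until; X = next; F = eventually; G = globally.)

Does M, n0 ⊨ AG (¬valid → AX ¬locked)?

States satisfying ¬valid → AX ¬locked: {n0, n1, n2, n3, n4, n5}.
States satisfying AG (¬valid → AX ¬locked): {n0, n1, n2, n3, n4, n5}.
Every state reachable from n0 satisfies ¬valid → AX ¬locked.
n0 ∈ Sat(AG (¬valid → AX ¬locked)).

Holds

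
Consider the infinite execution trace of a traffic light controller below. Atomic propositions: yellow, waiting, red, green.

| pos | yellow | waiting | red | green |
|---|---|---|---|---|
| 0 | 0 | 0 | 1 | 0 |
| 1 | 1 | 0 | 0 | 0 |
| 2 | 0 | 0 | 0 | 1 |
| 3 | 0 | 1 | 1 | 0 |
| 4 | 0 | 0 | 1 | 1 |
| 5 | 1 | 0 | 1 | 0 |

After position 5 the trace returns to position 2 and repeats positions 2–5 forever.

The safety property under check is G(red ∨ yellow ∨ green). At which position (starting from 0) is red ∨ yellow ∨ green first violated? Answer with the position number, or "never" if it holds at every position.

never

red ∨ yellow ∨ green holds at every position 0..5, and those are all the positions the trace ever visits, so the invariant G(red ∨ yellow ∨ green) is never violated.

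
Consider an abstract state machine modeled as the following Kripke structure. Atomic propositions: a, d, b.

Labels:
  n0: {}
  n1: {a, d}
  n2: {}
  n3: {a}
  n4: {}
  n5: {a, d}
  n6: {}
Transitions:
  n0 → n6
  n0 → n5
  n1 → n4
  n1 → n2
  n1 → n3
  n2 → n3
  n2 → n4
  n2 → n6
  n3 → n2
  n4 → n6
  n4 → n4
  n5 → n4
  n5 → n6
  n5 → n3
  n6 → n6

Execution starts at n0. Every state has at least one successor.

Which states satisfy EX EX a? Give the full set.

{n0, n1, n3}

States satisfying EX a: {n0, n1, n2, n5}.
States satisfying EX EX a: {n0, n1, n3}.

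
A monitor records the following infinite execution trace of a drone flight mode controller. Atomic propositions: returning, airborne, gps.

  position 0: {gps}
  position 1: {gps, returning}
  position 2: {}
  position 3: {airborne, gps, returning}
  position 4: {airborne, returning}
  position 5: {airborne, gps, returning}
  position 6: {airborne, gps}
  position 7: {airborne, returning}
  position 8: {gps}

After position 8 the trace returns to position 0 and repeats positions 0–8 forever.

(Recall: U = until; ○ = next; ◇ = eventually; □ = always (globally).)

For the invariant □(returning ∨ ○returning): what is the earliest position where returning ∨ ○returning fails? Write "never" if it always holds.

Check returning ∨ ○returning at each position in order: 0 ✓, 1 ✓, 2 ✓, 3 ✓, 4 ✓, 5 ✓, 6 ✓, 7 ✓.
At position 8 the labels are {gps} and the next position 0 has {gps}, so returning ∨ ○returning is false there. This is the first violation.

8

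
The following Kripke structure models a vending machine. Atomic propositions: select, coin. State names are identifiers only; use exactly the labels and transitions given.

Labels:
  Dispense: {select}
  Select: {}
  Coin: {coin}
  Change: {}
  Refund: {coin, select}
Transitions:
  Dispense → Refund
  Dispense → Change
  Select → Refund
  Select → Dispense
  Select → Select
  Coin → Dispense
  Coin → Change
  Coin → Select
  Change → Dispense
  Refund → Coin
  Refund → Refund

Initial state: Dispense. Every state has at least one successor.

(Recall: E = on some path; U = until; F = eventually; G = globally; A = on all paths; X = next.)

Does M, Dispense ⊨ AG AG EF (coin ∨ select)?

Satisfied

States satisfying AG EF (coin ∨ select): {Dispense, Select, Coin, Change, Refund}.
States satisfying AG AG EF (coin ∨ select): {Dispense, Select, Coin, Change, Refund}.
Every state reachable from Dispense satisfies AG EF (coin ∨ select).
Dispense ∈ Sat(AG AG EF (coin ∨ select)).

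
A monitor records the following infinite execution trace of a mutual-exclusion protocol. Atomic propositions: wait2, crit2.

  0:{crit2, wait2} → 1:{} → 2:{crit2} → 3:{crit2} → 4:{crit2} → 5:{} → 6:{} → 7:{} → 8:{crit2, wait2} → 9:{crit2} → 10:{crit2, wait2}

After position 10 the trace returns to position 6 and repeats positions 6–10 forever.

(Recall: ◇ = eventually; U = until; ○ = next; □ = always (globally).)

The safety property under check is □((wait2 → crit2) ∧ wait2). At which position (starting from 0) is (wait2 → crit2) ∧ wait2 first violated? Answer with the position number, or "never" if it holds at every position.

Check (wait2 → crit2) ∧ wait2 at each position in order: 0 ✓.
At position 1 the labels are {}, so (wait2 → crit2) ∧ wait2 is false there. This is the first violation.

1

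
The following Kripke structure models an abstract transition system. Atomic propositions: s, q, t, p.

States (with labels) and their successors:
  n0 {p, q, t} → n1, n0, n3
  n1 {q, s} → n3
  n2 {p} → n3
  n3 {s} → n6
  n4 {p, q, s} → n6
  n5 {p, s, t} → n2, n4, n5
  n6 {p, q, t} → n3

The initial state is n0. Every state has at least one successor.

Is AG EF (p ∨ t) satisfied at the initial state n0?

Satisfied

States satisfying EF (p ∨ t): {n0, n1, n2, n3, n4, n5, n6}.
States satisfying AG EF (p ∨ t): {n0, n1, n2, n3, n4, n5, n6}.
Every state reachable from n0 satisfies EF (p ∨ t).
n0 ∈ Sat(AG EF (p ∨ t)).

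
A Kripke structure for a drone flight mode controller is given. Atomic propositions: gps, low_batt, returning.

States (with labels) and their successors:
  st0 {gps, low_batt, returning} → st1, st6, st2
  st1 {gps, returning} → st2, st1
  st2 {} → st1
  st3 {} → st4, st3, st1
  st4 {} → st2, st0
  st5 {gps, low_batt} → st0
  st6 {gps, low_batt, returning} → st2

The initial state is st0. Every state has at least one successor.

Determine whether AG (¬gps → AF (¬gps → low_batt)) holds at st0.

Yes

States satisfying ¬gps → AF (¬gps → low_batt): {st0, st1, st2, st4, st5, st6}.
States satisfying AG (¬gps → AF (¬gps → low_batt)): {st0, st1, st2, st4, st5, st6}.
Every state reachable from st0 satisfies ¬gps → AF (¬gps → low_batt).
st0 ∈ Sat(AG (¬gps → AF (¬gps → low_batt))).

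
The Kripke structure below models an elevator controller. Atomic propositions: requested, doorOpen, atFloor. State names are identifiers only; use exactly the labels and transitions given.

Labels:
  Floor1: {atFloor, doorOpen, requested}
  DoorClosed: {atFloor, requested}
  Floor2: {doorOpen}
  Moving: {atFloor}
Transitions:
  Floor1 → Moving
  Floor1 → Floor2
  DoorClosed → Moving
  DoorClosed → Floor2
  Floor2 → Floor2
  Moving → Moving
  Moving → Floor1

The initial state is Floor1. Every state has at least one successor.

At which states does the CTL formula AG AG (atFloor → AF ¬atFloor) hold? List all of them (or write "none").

{Floor2}

States satisfying AG (atFloor → AF ¬atFloor): {Floor2}.
States satisfying AG AG (atFloor → AF ¬atFloor): {Floor2}.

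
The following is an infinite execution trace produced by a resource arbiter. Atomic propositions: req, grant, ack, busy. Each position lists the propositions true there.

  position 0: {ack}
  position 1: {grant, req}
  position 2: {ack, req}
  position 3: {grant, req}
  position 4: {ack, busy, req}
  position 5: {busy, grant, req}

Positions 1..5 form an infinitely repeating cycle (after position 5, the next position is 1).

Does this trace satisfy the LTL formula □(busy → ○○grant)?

Violated

busy → ○○grant must hold at every position from 0 onward. It fails at position 5, so □(busy → ○○grant) is false.
Positions where busy holds: 4, 5.
Check ○○grant at each: 4→ok, 5→fails.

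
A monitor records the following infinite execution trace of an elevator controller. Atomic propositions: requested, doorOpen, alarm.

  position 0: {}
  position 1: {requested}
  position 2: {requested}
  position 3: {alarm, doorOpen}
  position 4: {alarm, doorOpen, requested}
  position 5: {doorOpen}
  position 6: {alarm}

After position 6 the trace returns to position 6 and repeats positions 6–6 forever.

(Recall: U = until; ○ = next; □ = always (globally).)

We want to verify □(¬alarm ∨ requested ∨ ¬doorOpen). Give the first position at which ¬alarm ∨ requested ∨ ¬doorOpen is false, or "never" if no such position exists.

Check ¬alarm ∨ requested ∨ ¬doorOpen at each position in order: 0 ✓, 1 ✓, 2 ✓.
At position 3 the labels are {alarm, doorOpen}, so ¬alarm ∨ requested ∨ ¬doorOpen is false there. This is the first violation.

3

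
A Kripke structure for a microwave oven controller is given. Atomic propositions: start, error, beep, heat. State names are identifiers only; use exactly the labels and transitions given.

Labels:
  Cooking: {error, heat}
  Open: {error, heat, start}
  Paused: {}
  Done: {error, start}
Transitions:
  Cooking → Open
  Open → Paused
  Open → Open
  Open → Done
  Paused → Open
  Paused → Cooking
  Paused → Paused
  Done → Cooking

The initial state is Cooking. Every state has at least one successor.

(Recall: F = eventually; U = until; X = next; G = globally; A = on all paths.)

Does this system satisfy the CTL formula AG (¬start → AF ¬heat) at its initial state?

States satisfying ¬start → AF ¬heat: {Open, Paused, Done}.
States satisfying AG (¬start → AF ¬heat): ∅.
Cooking is reachable from Cooking and violates ¬start → AF ¬heat, so AG fails at Cooking.
Cooking ∉ Sat(AG (¬start → AF ¬heat)).

Violated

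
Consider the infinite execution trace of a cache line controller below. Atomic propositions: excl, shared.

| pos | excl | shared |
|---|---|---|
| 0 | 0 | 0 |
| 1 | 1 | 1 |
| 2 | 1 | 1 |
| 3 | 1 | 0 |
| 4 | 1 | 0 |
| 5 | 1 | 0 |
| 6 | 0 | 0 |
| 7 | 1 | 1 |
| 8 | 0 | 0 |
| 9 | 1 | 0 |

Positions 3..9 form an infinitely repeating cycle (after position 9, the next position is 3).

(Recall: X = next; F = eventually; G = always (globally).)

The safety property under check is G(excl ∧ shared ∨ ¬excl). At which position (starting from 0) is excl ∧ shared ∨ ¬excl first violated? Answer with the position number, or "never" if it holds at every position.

3

Check excl ∧ shared ∨ ¬excl at each position in order: 0 ✓, 1 ✓, 2 ✓.
At position 3 the labels are {excl}, so excl ∧ shared ∨ ¬excl is false there. This is the first violation.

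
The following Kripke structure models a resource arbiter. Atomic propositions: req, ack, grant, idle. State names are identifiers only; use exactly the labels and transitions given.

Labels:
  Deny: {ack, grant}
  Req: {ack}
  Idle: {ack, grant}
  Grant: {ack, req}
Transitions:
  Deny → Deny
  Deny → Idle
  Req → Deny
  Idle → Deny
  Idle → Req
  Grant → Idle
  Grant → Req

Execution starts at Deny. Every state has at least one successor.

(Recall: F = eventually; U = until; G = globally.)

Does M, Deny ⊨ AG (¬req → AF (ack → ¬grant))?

States satisfying ¬req → AF (ack → ¬grant): {Req, Grant}.
States satisfying AG (¬req → AF (ack → ¬grant)): ∅.
Deny is reachable from Deny and violates ¬req → AF (ack → ¬grant), so AG fails at Deny.
Deny ∉ Sat(AG (¬req → AF (ack → ¬grant))).

Does not hold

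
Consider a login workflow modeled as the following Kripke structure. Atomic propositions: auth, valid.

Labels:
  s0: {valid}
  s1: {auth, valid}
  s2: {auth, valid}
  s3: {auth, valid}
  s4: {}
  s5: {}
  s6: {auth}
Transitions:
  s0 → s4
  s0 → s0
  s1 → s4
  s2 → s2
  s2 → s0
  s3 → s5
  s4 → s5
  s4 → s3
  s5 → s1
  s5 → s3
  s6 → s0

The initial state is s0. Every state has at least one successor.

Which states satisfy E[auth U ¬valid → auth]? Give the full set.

States satisfying auth: {s1, s2, s3, s6}.
States satisfying ¬valid → auth: {s0, s1, s2, s3, s6}.
States satisfying E[auth U ¬valid → auth]: {s0, s1, s2, s3, s6}.

{s0, s1, s2, s3, s6}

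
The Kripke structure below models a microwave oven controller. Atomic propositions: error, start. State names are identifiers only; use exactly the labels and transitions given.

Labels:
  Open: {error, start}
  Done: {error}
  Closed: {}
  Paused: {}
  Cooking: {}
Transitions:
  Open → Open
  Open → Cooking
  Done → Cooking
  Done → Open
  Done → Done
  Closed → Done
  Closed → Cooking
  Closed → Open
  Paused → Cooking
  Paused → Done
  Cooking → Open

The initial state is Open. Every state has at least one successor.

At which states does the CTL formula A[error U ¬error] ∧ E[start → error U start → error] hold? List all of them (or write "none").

{Closed, Paused, Cooking}

States satisfying error: {Open, Done}.
States satisfying ¬error: {Closed, Paused, Cooking}.
States satisfying A[error U ¬error]: {Closed, Paused, Cooking}.
States satisfying start → error: {Open, Done, Closed, Paused, Cooking}.
States satisfying E[start → error U start → error]: {Open, Done, Closed, Paused, Cooking}.
States satisfying A[error U ¬error] ∧ E[start → error U start → error]: {Closed, Paused, Cooking}.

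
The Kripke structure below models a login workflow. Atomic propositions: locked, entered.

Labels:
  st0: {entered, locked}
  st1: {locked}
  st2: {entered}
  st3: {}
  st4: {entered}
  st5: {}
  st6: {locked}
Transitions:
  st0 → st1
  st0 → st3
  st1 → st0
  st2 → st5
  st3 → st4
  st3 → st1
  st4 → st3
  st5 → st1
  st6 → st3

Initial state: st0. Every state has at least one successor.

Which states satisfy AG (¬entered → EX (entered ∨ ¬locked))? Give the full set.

{st0, st1, st3, st4, st6}

States satisfying ¬entered → EX (entered ∨ ¬locked): {st0, st1, st2, st3, st4, st6}.
States satisfying AG (¬entered → EX (entered ∨ ¬locked)): {st0, st1, st3, st4, st6}.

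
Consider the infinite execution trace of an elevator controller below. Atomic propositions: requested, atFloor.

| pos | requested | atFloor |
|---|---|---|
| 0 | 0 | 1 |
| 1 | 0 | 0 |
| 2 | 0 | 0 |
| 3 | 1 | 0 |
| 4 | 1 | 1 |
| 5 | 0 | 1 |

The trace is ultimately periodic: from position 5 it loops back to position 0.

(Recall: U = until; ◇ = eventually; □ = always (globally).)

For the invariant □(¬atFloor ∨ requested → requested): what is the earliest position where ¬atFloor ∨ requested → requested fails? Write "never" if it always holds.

Check ¬atFloor ∨ requested → requested at each position in order: 0 ✓.
At position 1 the labels are {}, so ¬atFloor ∨ requested → requested is false there. This is the first violation.

1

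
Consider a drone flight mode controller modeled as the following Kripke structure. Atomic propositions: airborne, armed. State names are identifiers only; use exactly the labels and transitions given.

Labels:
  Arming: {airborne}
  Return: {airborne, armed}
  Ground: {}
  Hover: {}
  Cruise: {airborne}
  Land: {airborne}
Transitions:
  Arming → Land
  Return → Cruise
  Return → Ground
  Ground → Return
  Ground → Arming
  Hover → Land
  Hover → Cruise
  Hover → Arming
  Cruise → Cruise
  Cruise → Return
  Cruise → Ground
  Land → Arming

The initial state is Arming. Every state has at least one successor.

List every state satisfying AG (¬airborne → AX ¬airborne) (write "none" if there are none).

States satisfying ¬airborne → AX ¬airborne: {Arming, Return, Cruise, Land}.
States satisfying AG (¬airborne → AX ¬airborne): {Arming, Land}.

{Arming, Land}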